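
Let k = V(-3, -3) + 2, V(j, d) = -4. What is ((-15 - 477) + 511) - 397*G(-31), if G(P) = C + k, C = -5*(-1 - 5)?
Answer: -11097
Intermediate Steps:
k = -2 (k = -4 + 2 = -2)
C = 30 (C = -5*(-6) = 30)
G(P) = 28 (G(P) = 30 - 2 = 28)
((-15 - 477) + 511) - 397*G(-31) = ((-15 - 477) + 511) - 397*28 = (-492 + 511) - 11116 = 19 - 11116 = -11097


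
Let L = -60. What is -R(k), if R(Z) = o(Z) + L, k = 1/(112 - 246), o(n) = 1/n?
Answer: 194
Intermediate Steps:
o(n) = 1/n
k = -1/134 (k = 1/(-134) = -1/134 ≈ -0.0074627)
R(Z) = -60 + 1/Z (R(Z) = 1/Z - 60 = -60 + 1/Z)
-R(k) = -(-60 + 1/(-1/134)) = -(-60 - 134) = -1*(-194) = 194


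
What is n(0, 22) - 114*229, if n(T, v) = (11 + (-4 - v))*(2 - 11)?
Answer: -25971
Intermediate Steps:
n(T, v) = -63 + 9*v (n(T, v) = (7 - v)*(-9) = -63 + 9*v)
n(0, 22) - 114*229 = (-63 + 9*22) - 114*229 = (-63 + 198) - 26106 = 135 - 26106 = -25971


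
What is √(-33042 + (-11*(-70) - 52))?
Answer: 2*I*√8081 ≈ 179.79*I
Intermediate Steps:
√(-33042 + (-11*(-70) - 52)) = √(-33042 + (770 - 52)) = √(-33042 + 718) = √(-32324) = 2*I*√8081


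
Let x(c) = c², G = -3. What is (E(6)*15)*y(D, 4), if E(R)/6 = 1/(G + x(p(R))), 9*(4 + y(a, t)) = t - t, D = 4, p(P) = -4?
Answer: -360/13 ≈ -27.692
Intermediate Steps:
y(a, t) = -4 (y(a, t) = -4 + (t - t)/9 = -4 + (⅑)*0 = -4 + 0 = -4)
E(R) = 6/13 (E(R) = 6/(-3 + (-4)²) = 6/(-3 + 16) = 6/13)
(E(6)*15)*y(D, 4) = ((6/13)*15)*(-4) = (90/13)*(-4) = -360/13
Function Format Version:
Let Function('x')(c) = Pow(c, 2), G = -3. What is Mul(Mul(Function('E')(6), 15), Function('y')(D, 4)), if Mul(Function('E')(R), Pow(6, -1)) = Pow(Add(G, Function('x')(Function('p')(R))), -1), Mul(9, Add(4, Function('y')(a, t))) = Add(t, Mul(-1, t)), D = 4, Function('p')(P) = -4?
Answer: Rational(-360, 13) ≈ -27.692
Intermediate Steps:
Function('y')(a, t) = -4 (Function('y')(a, t) = Add(-4, Mul(Rational(1, 9), Add(t, Mul(-1, t)))) = Add(-4, Mul(Rational(1, 9), 0)) = Add(-4, 0) = -4)
Function('E')(R) = Rational(6, 13) (Function('E')(R) = Mul(6, Pow(Add(-3, Pow(-4, 2)), -1)) = Mul(6, Pow(Add(-3, 16), -1)) = Mul(6, Pow(13, -1)) = Mul(6, Rational(1, 13)) = Rational(6, 13))
Mul(Mul(Function('E')(6), 15), Function('y')(D, 4)) = Mul(Mul(Rational(6, 13), 15), -4) = Mul(Rational(90, 13), -4) = Rational(-360, 13)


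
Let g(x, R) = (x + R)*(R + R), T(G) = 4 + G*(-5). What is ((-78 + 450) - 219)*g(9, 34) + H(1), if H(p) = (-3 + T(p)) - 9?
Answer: 447359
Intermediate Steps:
T(G) = 4 - 5*G
g(x, R) = 2*R*(R + x) (g(x, R) = (R + x)*(2*R) = 2*R*(R + x))
H(p) = -8 - 5*p (H(p) = (-3 + (4 - 5*p)) - 9 = (1 - 5*p) - 9 = -8 - 5*p)
((-78 + 450) - 219)*g(9, 34) + H(1) = ((-78 + 450) - 219)*(2*34*(34 + 9)) + (-8 - 5*1) = (372 - 219)*(2*34*43) + (-8 - 5) = 153*2924 - 13 = 447372 - 13 = 447359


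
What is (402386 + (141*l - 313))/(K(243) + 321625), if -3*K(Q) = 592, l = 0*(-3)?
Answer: 1206219/964283 ≈ 1.2509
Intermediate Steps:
l = 0
K(Q) = -592/3 (K(Q) = -1/3*592 = -592/3)
(402386 + (141*l - 313))/(K(243) + 321625) = (402386 + (141*0 - 313))/(-592/3 + 321625) = (402386 + (0 - 313))/(964283/3) = (402386 - 313)*(3/964283) = 402073*(3/964283) = 1206219/964283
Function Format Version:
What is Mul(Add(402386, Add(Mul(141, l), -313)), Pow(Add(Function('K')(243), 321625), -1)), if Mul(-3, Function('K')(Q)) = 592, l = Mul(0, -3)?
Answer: Rational(1206219, 964283) ≈ 1.2509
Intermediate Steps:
l = 0
Function('K')(Q) = Rational(-592, 3) (Function('K')(Q) = Mul(Rational(-1, 3), 592) = Rational(-592, 3))
Mul(Add(402386, Add(Mul(141, l), -313)), Pow(Add(Function('K')(243), 321625), -1)) = Mul(Add(402386, Add(Mul(141, 0), -313)), Pow(Add(Rational(-592, 3), 321625), -1)) = Mul(Add(402386, Add(0, -313)), Pow(Rational(964283, 3), -1)) = Mul(Add(402386, -313), Rational(3, 964283)) = Mul(402073, Rational(3, 964283)) = Rational(1206219, 964283)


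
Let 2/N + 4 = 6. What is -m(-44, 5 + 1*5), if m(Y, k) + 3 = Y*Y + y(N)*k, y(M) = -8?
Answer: -1853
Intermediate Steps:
N = 1 (N = 2/(-4 + 6) = 2/2 = 2*(½) = 1)
m(Y, k) = -3 + Y² - 8*k (m(Y, k) = -3 + (Y*Y - 8*k) = -3 + (Y² - 8*k) = -3 + Y² - 8*k)
-m(-44, 5 + 1*5) = -(-3 + (-44)² - 8*(5 + 1*5)) = -(-3 + 1936 - 8*(5 + 5)) = -(-3 + 1936 - 8*10) = -(-3 + 1936 - 80) = -1*1853 = -1853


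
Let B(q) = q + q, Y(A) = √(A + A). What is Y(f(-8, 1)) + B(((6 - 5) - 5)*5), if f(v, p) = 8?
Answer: -36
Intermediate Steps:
Y(A) = √2*√A (Y(A) = √(2*A) = √2*√A)
B(q) = 2*q
Y(f(-8, 1)) + B(((6 - 5) - 5)*5) = √2*√8 + 2*(((6 - 5) - 5)*5) = √2*(2*√2) + 2*((1 - 5)*5) = 4 + 2*(-4*5) = 4 + 2*(-20) = 4 - 40 = -36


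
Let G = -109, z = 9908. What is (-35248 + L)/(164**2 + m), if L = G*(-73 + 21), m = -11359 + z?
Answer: -5916/5089 ≈ -1.1625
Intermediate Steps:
m = -1451 (m = -11359 + 9908 = -1451)
L = 5668 (L = -109*(-73 + 21) = -109*(-52) = 5668)
(-35248 + L)/(164**2 + m) = (-35248 + 5668)/(164**2 - 1451) = -29580/(26896 - 1451) = -29580/25445 = -29580*1/25445 = -5916/5089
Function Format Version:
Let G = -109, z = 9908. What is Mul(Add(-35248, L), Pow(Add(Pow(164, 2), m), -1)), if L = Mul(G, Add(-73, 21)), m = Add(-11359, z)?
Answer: Rational(-5916, 5089) ≈ -1.1625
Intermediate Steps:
m = -1451 (m = Add(-11359, 9908) = -1451)
L = 5668 (L = Mul(-109, Add(-73, 21)) = Mul(-109, -52) = 5668)
Mul(Add(-35248, L), Pow(Add(Pow(164, 2), m), -1)) = Mul(Add(-35248, 5668), Pow(Add(Pow(164, 2), -1451), -1)) = Mul(-29580, Pow(Add(26896, -1451), -1)) = Mul(-29580, Pow(25445, -1)) = Mul(-29580, Rational(1, 25445)) = Rational(-5916, 5089)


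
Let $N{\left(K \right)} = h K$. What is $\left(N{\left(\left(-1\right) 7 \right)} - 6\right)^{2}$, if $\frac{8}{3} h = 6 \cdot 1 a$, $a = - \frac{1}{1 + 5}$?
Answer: $\frac{729}{64} \approx 11.391$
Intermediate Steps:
$a = - \frac{1}{6} \approx -0.16667$
$h = - \frac{3}{8}$ ($h = \frac{3 \cdot 6 \cdot 1 \left(- \frac{1}{6}\right)}{8} = \frac{3 \cdot 6 \left(- \frac{1}{6}\right)}{8} = \frac{3}{8} \left(-1\right) = - \frac{3}{8} \approx -0.375$)
$N{\left(K \right)} = - \frac{3 K}{8}$
$\left(N{\left(\left(-1\right) 7 \right)} - 6\right)^{2} = \left(- \frac{3 \left(\left(-1\right) 7\right)}{8} - 6\right)^{2} = \left(\left(- \frac{3}{8}\right) \left(-7\right) - 6\right)^{2} = \left(\frac{21}{8} - 6\right)^{2} = \left(- \frac{27}{8}\right)^{2} = \frac{729}{64}$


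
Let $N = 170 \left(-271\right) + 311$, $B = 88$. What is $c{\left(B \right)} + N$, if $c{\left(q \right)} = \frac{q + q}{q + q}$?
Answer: $-45758$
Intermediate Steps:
$c{\left(q \right)} = 1$ ($c{\left(q \right)} = \frac{2 q}{2 q} = 2 q \frac{1}{2 q} = 1$)
$N = -45759$ ($N = -46070 + 311 = -45759$)
$c{\left(B \right)} + N = 1 - 45759 = -45758$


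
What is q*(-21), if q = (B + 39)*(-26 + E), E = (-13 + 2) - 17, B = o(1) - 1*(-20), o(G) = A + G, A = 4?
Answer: 72576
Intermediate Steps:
o(G) = 4 + G
B = 25 (B = (4 + 1) - 1*(-20) = 5 + 20 = 25)
E = -28 (E = -11 - 17 = -28)
q = -3456 (q = (25 + 39)*(-26 - 28) = 64*(-54) = -3456)
q*(-21) = -3456*(-21) = 72576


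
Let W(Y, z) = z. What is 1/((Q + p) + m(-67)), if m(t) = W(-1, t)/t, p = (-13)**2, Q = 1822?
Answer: 1/1992 ≈ 0.00050201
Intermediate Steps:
p = 169
m(t) = 1 (m(t) = t/t = 1)
1/((Q + p) + m(-67)) = 1/((1822 + 169) + 1) = 1/(1991 + 1) = 1/1992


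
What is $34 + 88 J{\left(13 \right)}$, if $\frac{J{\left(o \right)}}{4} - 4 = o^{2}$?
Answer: $60930$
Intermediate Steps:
$J{\left(o \right)} = 16 + 4 o^{2}$
$34 + 88 J{\left(13 \right)} = 34 + 88 \left(16 + 4 \cdot 13^{2}\right) = 34 + 88 \left(16 + 4 \cdot 169\right) = 34 + 88 \left(16 + 676\right) = 34 + 88 \cdot 692 = 34 + 60896 = 60930$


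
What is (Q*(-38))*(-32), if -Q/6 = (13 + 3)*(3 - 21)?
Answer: 2101248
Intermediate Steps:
Q = 1728 (Q = -6*(13 + 3)*(3 - 21) = -96*(-18) = -6*(-288) = 1728)
(Q*(-38))*(-32) = (1728*(-38))*(-32) = -65664*(-32) = 2101248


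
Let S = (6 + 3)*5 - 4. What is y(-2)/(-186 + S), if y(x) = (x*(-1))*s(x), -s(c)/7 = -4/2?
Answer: -28/145 ≈ -0.19310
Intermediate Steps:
s(c) = 14 (s(c) = -(-28)/2 = -7*(-2) = 14)
S = 41 (S = 9*5 - 4 = 45 - 4 = 41)
y(x) = -14*x (y(x) = (x*(-1))*14 = -x*14 = -14*x)
y(-2)/(-186 + S) = (-14*(-2))/(-186 + 41) = 28/(-145) = 28*(-1/145) = -28/145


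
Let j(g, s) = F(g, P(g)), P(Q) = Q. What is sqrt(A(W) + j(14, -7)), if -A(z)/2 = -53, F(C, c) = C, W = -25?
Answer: 2*sqrt(30) ≈ 10.954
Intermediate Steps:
A(z) = 106 (A(z) = -2*(-53) = 106)
j(g, s) = g
sqrt(A(W) + j(14, -7)) = sqrt(106 + 14) = sqrt(120) = 2*sqrt(30)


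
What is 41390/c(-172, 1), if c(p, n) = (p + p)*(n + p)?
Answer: 20695/29412 ≈ 0.70362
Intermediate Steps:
c(p, n) = 2*p*(n + p) (c(p, n) = (2*p)*(n + p) = 2*p*(n + p))
41390/c(-172, 1) = 41390/((2*(-172)*(1 - 172))) = 41390/((2*(-172)*(-171))) = 41390/58824 = 41390*(1/58824) = 20695/29412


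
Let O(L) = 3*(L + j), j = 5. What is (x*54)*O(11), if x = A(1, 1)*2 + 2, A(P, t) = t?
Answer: 10368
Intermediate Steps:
O(L) = 15 + 3*L (O(L) = 3*(L + 5) = 3*(5 + L) = 15 + 3*L)
x = 4 (x = 1*2 + 2 = 2 + 2 = 4)
(x*54)*O(11) = (4*54)*(15 + 3*11) = 216*(15 + 33) = 216*48 = 10368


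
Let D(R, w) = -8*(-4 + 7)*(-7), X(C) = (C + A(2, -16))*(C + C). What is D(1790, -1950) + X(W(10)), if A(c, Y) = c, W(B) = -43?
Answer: 3694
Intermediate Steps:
X(C) = 2*C*(2 + C) (X(C) = (C + 2)*(C + C) = (2 + C)*(2*C) = 2*C*(2 + C))
D(R, w) = 168 (D(R, w) = -8*3*(-7) = -24*(-7) = 168)
D(1790, -1950) + X(W(10)) = 168 + 2*(-43)*(2 - 43) = 168 + 2*(-43)*(-41) = 168 + 3526 = 3694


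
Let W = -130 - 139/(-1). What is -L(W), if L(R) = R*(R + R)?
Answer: -162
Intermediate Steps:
W = 9 (W = -130 - 139*(-1) = -130 - 1*(-139) = -130 + 139 = 9)
L(R) = 2*R² (L(R) = R*(2*R) = 2*R²)
-L(W) = -2*9² = -2*81 = -1*162 = -162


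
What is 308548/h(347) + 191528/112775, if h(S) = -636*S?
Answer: 5383427/17931225 ≈ 0.30023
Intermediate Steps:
308548/h(347) + 191528/112775 = 308548/((-636*347)) + 191528/112775 = 308548/(-220692) + 191528*(1/112775) = 308548*(-1/220692) + 191528/112775 = -77137/55173 + 191528/112775 = 5383427/17931225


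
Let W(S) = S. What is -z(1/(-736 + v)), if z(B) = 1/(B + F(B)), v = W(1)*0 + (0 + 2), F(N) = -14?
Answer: 734/10277 ≈ 0.071422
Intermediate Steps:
v = 2 (v = 1*0 + (0 + 2) = 0 + 2 = 2)
z(B) = 1/(-14 + B) (z(B) = 1/(B - 14) = 1/(-14 + B))
-z(1/(-736 + v)) = -1/(-14 + 1/(-736 + 2)) = -1/(-14 + 1/(-734)) = -1/(-14 - 1/734) = -1/(-10277/734) = -1*(-734/10277) = 734/10277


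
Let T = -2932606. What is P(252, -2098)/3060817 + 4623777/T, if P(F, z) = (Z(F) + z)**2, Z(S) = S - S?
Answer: -1244364945785/8976170299102 ≈ -0.13863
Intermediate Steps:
Z(S) = 0
P(F, z) = z**2 (P(F, z) = (0 + z)**2 = z**2)
P(252, -2098)/3060817 + 4623777/T = (-2098)**2/3060817 + 4623777/(-2932606) = 4401604*(1/3060817) + 4623777*(-1/2932606) = 4401604/3060817 - 4623777/2932606 = -1244364945785/8976170299102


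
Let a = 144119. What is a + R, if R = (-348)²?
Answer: 265223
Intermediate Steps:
R = 121104
a + R = 144119 + 121104 = 265223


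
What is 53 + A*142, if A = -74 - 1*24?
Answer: -13863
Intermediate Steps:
A = -98 (A = -74 - 24 = -98)
53 + A*142 = 53 - 98*142 = 53 - 13916 = -13863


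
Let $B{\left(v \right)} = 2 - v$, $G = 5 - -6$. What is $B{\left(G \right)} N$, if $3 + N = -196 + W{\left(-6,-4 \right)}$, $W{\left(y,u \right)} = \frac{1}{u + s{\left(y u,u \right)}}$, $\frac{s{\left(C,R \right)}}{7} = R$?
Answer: $\frac{57321}{32} \approx 1791.3$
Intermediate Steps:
$G = 11$ ($G = 5 + 6 = 11$)
$s{\left(C,R \right)} = 7 R$
$W{\left(y,u \right)} = \frac{1}{8 u}$ ($W{\left(y,u \right)} = \frac{1}{u + 7 u} = \frac{1}{8 u}$)
$N = - \frac{6369}{32}$ ($N = -3 - \left(196 - \frac{1}{8 \left(-4\right)}\right) = -3 + \left(-196 + \frac{1}{8} \left(- \frac{1}{4}\right)\right) = -3 - \frac{6273}{32} = - \frac{6369}{32} \approx -199.03$)
$B{\left(G \right)} N = \left(2 - 11\right) \left(- \frac{6369}{32}\right) = \left(-9\right) \left(- \frac{6369}{32}\right) = \frac{57321}{32}$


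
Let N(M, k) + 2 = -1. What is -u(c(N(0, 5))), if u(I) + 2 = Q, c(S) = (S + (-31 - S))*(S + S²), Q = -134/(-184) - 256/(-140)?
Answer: -1793/3220 ≈ -0.55683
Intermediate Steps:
N(M, k) = -3 (N(M, k) = -2 - 1 = -3)
Q = 8233/3220 (Q = -134*(-1/184) - 256*(-1/140) = 67/92 + 64/35 = 8233/3220 ≈ 2.5568)
c(S) = -31*S - 31*S² (c(S) = -31*(S + S²) = -31*S - 31*S²)
u(I) = 1793/3220 (u(I) = -2 + 8233/3220 = 1793/3220)
-u(c(N(0, 5))) = -1*1793/3220 = -1793/3220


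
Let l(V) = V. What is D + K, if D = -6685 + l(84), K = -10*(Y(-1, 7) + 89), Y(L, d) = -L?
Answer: -7501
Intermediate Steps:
K = -900 (K = -10*(-1*(-1) + 89) = -10*(1 + 89) = -10*90 = -900)
D = -6601 (D = -6685 + 84 = -6601)
D + K = -6601 - 900 = -7501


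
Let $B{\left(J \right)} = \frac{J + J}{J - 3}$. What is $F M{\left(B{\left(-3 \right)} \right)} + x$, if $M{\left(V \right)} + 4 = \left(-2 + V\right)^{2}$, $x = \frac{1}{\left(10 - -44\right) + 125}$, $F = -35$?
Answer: $\frac{18796}{179} \approx 105.01$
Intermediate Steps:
$B{\left(J \right)} = \frac{2 J}{-3 + J}$
$x = \frac{1}{179}$ ($x = \frac{1}{\left(10 + 44\right) + 125} = \frac{1}{54 + 125} = \frac{1}{179} \approx 0.0055866$)
$M{\left(V \right)} = -4 + \left(-2 + V\right)^{2}$
$F M{\left(B{\left(-3 \right)} \right)} + x = - 35 \cdot 2 \left(-3\right) \frac{1}{-3 - 3} \left(-4 + 2 \left(-3\right) \frac{1}{-3 - 3}\right) + \frac{1}{179} = - 35 \cdot 2 \left(-3\right) \frac{1}{-6} \left(-4 + 2 \left(-3\right) \frac{1}{-6}\right) + \frac{1}{179} = - 35 \cdot 2 \left(-3\right) \left(- \frac{1}{6}\right) \left(-4 + 2 \left(-3\right) \left(- \frac{1}{6}\right)\right) + \frac{1}{179} = - 35 \cdot 1 \left(-4 + 1\right) + \frac{1}{179} = - 35 \cdot 1 \left(-3\right) + \frac{1}{179} = \left(-35\right) \left(-3\right) + \frac{1}{179} = 105 + \frac{1}{179} = \frac{18796}{179}$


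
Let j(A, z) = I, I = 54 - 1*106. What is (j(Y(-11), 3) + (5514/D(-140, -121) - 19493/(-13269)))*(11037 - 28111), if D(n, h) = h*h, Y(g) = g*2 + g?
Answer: 166361407343146/194271429 ≈ 8.5634e+5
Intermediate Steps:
I = -52 (I = 54 - 106 = -52)
Y(g) = 3*g (Y(g) = 2*g + g = 3*g)
j(A, z) = -52
D(n, h) = h²
(j(Y(-11), 3) + (5514/D(-140, -121) - 19493/(-13269)))*(11037 - 28111) = (-52 + (5514/((-121)²) - 19493/(-13269)))*(11037 - 28111) = (-52 + (5514/14641 - 19493*(-1/13269)))*(-17074) = (-52 + (5514*(1/14641) + 19493/13269))*(-17074) = (-52 + (5514/14641 + 19493/13269))*(-17074) = (-52 + 358562279/194271429)*(-17074) = -9743552029/194271429*(-17074) = 166361407343146/194271429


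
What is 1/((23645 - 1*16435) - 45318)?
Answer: -1/38108 ≈ -2.6241e-5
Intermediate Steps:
1/((23645 - 1*16435) - 45318) = 1/((23645 - 16435) - 45318) = 1/(7210 - 45318) = 1/(-38108) = -1/38108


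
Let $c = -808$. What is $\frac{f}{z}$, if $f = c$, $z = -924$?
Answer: $\frac{202}{231} \approx 0.87446$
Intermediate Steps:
$f = -808$
$\frac{f}{z} = - \frac{808}{-924} = \left(-808\right) \left(- \frac{1}{924}\right) = \frac{202}{231}$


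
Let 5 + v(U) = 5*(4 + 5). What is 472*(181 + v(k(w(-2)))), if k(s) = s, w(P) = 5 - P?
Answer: 104312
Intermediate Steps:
v(U) = 40 (v(U) = -5 + 5*(4 + 5) = -5 + 5*9 = -5 + 45 = 40)
472*(181 + v(k(w(-2)))) = 472*(181 + 40) = 472*221 = 104312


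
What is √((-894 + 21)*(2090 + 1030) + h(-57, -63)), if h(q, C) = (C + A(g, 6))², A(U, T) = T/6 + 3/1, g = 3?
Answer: I*√2720279 ≈ 1649.3*I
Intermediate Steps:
A(U, T) = 3 + T/6 (A(U, T) = T*(⅙) + 3*1 = T/6 + 3 = 3 + T/6)
h(q, C) = (4 + C)² (h(q, C) = (C + (3 + (⅙)*6))² = (C + (3 + 1))² = (C + 4)² = (4 + C)²)
√((-894 + 21)*(2090 + 1030) + h(-57, -63)) = √((-894 + 21)*(2090 + 1030) + (4 - 63)²) = √(-873*3120 + (-59)²) = √(-2723760 + 3481) = √(-2720279) = I*√2720279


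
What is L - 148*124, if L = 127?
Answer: -18225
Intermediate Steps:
L - 148*124 = 127 - 148*124 = 127 - 18352 = -18225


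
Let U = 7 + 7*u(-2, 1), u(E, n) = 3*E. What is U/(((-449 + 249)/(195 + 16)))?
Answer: 1477/40 ≈ 36.925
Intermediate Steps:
U = -35 (U = 7 + 7*(3*(-2)) = 7 + 7*(-6) = 7 - 42 = -35)
U/(((-449 + 249)/(195 + 16))) = -35*(195 + 16)/(-449 + 249) = -35/((-200/211)) = -35/((-200*1/211)) = -35/(-200/211) = -35*(-211/200) = 1477/40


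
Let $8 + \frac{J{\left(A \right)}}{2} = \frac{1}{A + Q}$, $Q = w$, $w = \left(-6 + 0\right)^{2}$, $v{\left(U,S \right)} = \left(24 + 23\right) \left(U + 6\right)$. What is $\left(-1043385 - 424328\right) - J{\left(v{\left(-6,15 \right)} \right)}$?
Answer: $- \frac{26418547}{18} \approx -1.4677 \cdot 10^{6}$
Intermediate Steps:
$v{\left(U,S \right)} = 282 + 47 U$ ($v{\left(U,S \right)} = 47 \left(6 + U\right) = 282 + 47 U$)
$w = 36$ ($w = \left(-6\right)^{2} = 36$)
$Q = 36$
$J{\left(A \right)} = -16 + \frac{2}{36 + A}$ ($J{\left(A \right)} = -16 + \frac{2}{A + 36} = -16 + \frac{2}{36 + A}$)
$\left(-1043385 - 424328\right) - J{\left(v{\left(-6,15 \right)} \right)} = \left(-1043385 - 424328\right) - \frac{2 \left(-287 - 8 \left(282 + 47 \left(-6\right)\right)\right)}{36 + \left(282 + 47 \left(-6\right)\right)} = -1467713 - \frac{2 \left(-287 - 8 \left(282 - 282\right)\right)}{36 + \left(282 - 282\right)} = -1467713 - \frac{2 \left(-287 - 0\right)}{36 + 0} = -1467713 - \frac{2 \left(-287 + 0\right)}{36} = -1467713 - 2 \cdot \frac{1}{36} \left(-287\right) = -1467713 - - \frac{287}{18} = -1467713 + \frac{287}{18} = - \frac{26418547}{18}$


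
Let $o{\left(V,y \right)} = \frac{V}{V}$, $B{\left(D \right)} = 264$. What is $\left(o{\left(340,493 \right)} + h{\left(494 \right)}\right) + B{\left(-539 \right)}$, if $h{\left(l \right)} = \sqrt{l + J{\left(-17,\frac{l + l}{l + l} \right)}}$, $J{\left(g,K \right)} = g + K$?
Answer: $265 + \sqrt{478} \approx 286.86$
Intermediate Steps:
$J{\left(g,K \right)} = K + g$
$o{\left(V,y \right)} = 1$
$h{\left(l \right)} = \sqrt{-16 + l}$ ($h{\left(l \right)} = \sqrt{l - \left(17 - \frac{l + l}{l + l}\right)} = \sqrt{l - \left(17 - \frac{2 l}{2 l}\right)} = \sqrt{l + \left(2 l \frac{1}{2 l} - 17\right)} = \sqrt{l + \left(1 - 17\right)} = \sqrt{l - 16} = \sqrt{-16 + l}$)
$\left(o{\left(340,493 \right)} + h{\left(494 \right)}\right) + B{\left(-539 \right)} = \left(1 + \sqrt{-16 + 494}\right) + 264 = \left(1 + \sqrt{478}\right) + 264 = 265 + \sqrt{478}$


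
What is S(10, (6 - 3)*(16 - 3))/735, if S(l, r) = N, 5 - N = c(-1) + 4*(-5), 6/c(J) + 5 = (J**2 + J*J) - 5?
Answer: 103/2940 ≈ 0.035034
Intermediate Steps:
c(J) = 6/(-10 + 2*J**2) (c(J) = 6/(-5 + ((J**2 + J*J) - 5)) = 6/(-5 + ((J**2 + J**2) - 5)) = 6/(-5 + (2*J**2 - 5)) = 6/(-5 + (-5 + 2*J**2)) = 6/(-10 + 2*J**2))
N = 103/4 (N = 5 - (3/(-5 + (-1)**2) + 4*(-5)) = 5 - (3/(-5 + 1) - 20) = 5 - (3/(-4) - 20) = 5 - (3*(-1/4) - 20) = 5 - (-3/4 - 20) = 5 - 1*(-83/4) = 5 + 83/4 = 103/4 ≈ 25.750)
S(l, r) = 103/4
S(10, (6 - 3)*(16 - 3))/735 = (103/4)/735 = (103/4)*(1/735) = 103/2940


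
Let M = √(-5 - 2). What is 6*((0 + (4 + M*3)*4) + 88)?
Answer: 624 + 72*I*√7 ≈ 624.0 + 190.49*I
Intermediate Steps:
M = I*√7 (M = √(-7) = I*√7 ≈ 2.6458*I)
6*((0 + (4 + M*3)*4) + 88) = 6*((0 + (4 + (I*√7)*3)*4) + 88) = 6*((0 + (4 + 3*I*√7)*4) + 88) = 6*((0 + (16 + 12*I*√7)) + 88) = 6*((16 + 12*I*√7) + 88) = 6*(104 + 12*I*√7) = 624 + 72*I*√7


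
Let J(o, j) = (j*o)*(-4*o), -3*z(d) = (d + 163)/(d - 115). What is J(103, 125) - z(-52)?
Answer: -885851537/167 ≈ -5.3045e+6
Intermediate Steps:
z(d) = -(163 + d)/(3*(-115 + d)) (z(d) = -(d + 163)/(3*(d - 115)) = -(163 + d)/(3*(-115 + d)))
J(o, j) = -4*j*o²
J(103, 125) - z(-52) = -4*125*103² - (-163 - 1*(-52))/(3*(-115 - 52)) = -4*125*10609 - (-163 + 52)/(3*(-167)) = -5304500 - (-1)*(-111)/(3*167) = -5304500 - 1*37/167 = -5304500 - 37/167 = -885851537/167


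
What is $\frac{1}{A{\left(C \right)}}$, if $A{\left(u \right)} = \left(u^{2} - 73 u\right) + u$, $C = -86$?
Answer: $\frac{1}{13588} \approx 7.3594 \cdot 10^{-5}$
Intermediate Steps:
$A{\left(u \right)} = u^{2} - 72 u$
$\frac{1}{A{\left(C \right)}} = \frac{1}{\left(-86\right) \left(-72 - 86\right)} = \frac{1}{\left(-86\right) \left(-158\right)} = \frac{1}{13588}$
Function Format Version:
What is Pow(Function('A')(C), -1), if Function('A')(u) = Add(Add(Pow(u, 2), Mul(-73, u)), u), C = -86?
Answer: Rational(1, 13588) ≈ 7.3594e-5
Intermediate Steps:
Function('A')(u) = Add(Pow(u, 2), Mul(-72, u))
Pow(Function('A')(C), -1) = Pow(Mul(-86, Add(-72, -86)), -1) = Pow(Mul(-86, -158), -1) = Pow(13588, -1) = Rational(1, 13588)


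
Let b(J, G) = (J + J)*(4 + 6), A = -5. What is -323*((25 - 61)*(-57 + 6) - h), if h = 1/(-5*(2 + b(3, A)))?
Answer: -183839003/310 ≈ -5.9303e+5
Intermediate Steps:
b(J, G) = 20*J (b(J, G) = (2*J)*10 = 20*J)
h = -1/310 (h = 1/(-5*(2 + 20*3)) = 1/(-5*(2 + 60)) = 1/(-5*62) = 1/(-310) = -1/310 ≈ -0.0032258)
-323*((25 - 61)*(-57 + 6) - h) = -323*((25 - 61)*(-57 + 6) - 1*(-1/310)) = -323*(-36*(-51) + 1/310) = -323*(1836 + 1/310) = -323*569161/310 = -183839003/310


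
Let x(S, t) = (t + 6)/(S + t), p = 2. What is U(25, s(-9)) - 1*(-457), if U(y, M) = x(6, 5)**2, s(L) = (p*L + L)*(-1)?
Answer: 458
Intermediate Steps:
x(S, t) = (6 + t)/(S + t)
s(L) = -3*L (s(L) = (2*L + L)*(-1) = (3*L)*(-1) = -3*L)
U(y, M) = 1 (U(y, M) = ((6 + 5)/(6 + 5))**2 = (11/11)**2 = ((1/11)*11)**2 = 1**2 = 1)
U(25, s(-9)) - 1*(-457) = 1 - 1*(-457) = 1 + 457 = 458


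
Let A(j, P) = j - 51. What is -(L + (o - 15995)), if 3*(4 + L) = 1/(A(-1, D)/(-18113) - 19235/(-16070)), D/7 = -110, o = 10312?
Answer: 1191615765997/209543517 ≈ 5686.7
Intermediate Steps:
D = -770 (D = 7*(-110) = -770)
A(j, P) = -51 + j
L = -779958886/209543517 (L = -4 + 1/(3*((-51 - 1)/(-18113) - 19235/(-16070))) = -4 + 1/(3*(-52*(-1/18113) - 19235*(-1/16070))) = -4 + 1/(3*(52/18113 + 3847/3214)) = -4 + 1/(3*(69847839/58215182)) = -4 + (⅓)*(58215182/69847839) = -4 + 58215182/209543517 = -779958886/209543517 ≈ -3.7222)
-(L + (o - 15995)) = -(-779958886/209543517 + (10312 - 15995)) = -(-779958886/209543517 - 5683) = -1*(-1191615765997/209543517) = 1191615765997/209543517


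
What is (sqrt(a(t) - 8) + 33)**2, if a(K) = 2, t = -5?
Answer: (33 + I*sqrt(6))**2 ≈ 1083.0 + 161.67*I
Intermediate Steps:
(sqrt(a(t) - 8) + 33)**2 = (sqrt(2 - 8) + 33)**2 = (sqrt(-6) + 33)**2 = (I*sqrt(6) + 33)**2 = (33 + I*sqrt(6))**2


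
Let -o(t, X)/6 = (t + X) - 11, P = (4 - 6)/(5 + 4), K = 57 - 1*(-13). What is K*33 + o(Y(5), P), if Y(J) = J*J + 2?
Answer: 6646/3 ≈ 2215.3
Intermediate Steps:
Y(J) = 2 + J² (Y(J) = J² + 2 = 2 + J²)
K = 70 (K = 57 + 13 = 70)
P = -2/9 ≈ -0.22222
o(t, X) = 66 - 6*X - 6*t (o(t, X) = -6*((t + X) - 11) = -6*((X + t) - 11) = -6*(-11 + X + t) = 66 - 6*X - 6*t)
K*33 + o(Y(5), P) = 70*33 + (66 - 6*(-2/9) - 6*(2 + 5²)) = 2310 + (66 + 4/3 - 6*(2 + 25)) = 2310 + (66 + 4/3 - 6*27) = 2310 + (66 + 4/3 - 162) = 2310 - 284/3 = 6646/3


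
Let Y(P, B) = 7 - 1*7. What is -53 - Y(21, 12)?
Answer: -53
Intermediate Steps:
Y(P, B) = 0 (Y(P, B) = 7 - 7 = 0)
-53 - Y(21, 12) = -53 - 1*0 = -53 + 0 = -53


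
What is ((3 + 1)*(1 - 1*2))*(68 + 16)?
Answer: -336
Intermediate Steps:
((3 + 1)*(1 - 1*2))*(68 + 16) = (4*(1 - 2))*84 = (4*(-1))*84 = -4*84 = -336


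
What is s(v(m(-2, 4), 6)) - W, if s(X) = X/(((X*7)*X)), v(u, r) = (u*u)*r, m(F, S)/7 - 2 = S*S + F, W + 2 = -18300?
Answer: 9642372097/526848 ≈ 18302.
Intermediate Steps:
W = -18302 (W = -2 - 18300 = -18302)
m(F, S) = 14 + 7*F + 7*S² (m(F, S) = 14 + 7*(S*S + F) = 14 + 7*(S² + F) = 14 + 7*(F + S²) = 14 + (7*F + 7*S²) = 14 + 7*F + 7*S²)
v(u, r) = r*u² (v(u, r) = u²*r = r*u²)
s(X) = 1/(7*X) (s(X) = X/(((7*X)*X)) = X/((7*X²)) = X*(1/(7*X²)) = 1/(7*X))
s(v(m(-2, 4), 6)) - W = 1/(7*((6*(14 + 7*(-2) + 7*4²)²))) - 1*(-18302) = 1/(7*((6*(14 - 14 + 7*16)²))) + 18302 = 1/(7*((6*(14 - 14 + 112)²))) + 18302 = 1/(7*((6*112²))) + 18302 = 1/(7*((6*12544))) + 18302 = (⅐)/75264 + 18302 = (⅐)*(1/75264) + 18302 = 1/526848 + 18302 = 9642372097/526848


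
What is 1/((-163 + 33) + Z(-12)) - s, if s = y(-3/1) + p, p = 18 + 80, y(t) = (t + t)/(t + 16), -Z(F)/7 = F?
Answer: -58341/598 ≈ -97.560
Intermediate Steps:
Z(F) = -7*F
y(t) = 2*t/(16 + t) (y(t) = (2*t)/(16 + t) = 2*t/(16 + t))
p = 98
s = 1268/13 (s = 2*(-3/1)/(16 - 3/1) + 98 = 2*(-3*1)/(16 - 3*1) + 98 = 2*(-3)/(16 - 3) + 98 = 2*(-3)/13 + 98 = 2*(-3)*(1/13) + 98 = -6/13 + 98 = 1268/13 ≈ 97.538)
1/((-163 + 33) + Z(-12)) - s = 1/((-163 + 33) - 7*(-12)) - 1*1268/13 = 1/(-130 + 84) - 1268/13 = 1/(-46) - 1268/13 = -1/46 - 1268/13 = -58341/598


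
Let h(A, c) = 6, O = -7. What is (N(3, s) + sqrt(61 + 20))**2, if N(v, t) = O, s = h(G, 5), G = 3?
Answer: 4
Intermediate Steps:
s = 6
N(v, t) = -7
(N(3, s) + sqrt(61 + 20))**2 = (-7 + sqrt(61 + 20))**2 = (-7 + sqrt(81))**2 = (-7 + 9)**2 = 2**2 = 4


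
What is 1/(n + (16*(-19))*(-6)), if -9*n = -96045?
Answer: 3/37487 ≈ 8.0028e-5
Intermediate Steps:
n = 32015/3 (n = -1/9*(-96045) = 32015/3 ≈ 10672.)
1/(n + (16*(-19))*(-6)) = 1/(32015/3 + (16*(-19))*(-6)) = 1/(32015/3 - 304*(-6)) = 1/(32015/3 + 1824) = 1/(37487/3) = 3/37487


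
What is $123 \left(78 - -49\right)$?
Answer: $15621$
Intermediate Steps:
$123 \left(78 - -49\right) = 123 \left(78 + \left(-13 + 62\right)\right) = 123 \left(78 + 49\right) = 123 \cdot 127 = 15621$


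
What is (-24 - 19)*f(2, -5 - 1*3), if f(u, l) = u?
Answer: -86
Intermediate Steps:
(-24 - 19)*f(2, -5 - 1*3) = (-24 - 19)*2 = -43*2 = -86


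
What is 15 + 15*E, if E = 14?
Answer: 225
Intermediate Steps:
15 + 15*E = 15 + 15*14 = 15 + 210 = 225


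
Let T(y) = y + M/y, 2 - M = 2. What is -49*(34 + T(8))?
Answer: -2058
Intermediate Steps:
M = 0 (M = 2 - 1*2 = 2 - 2 = 0)
T(y) = y (T(y) = y + 0/y = y + 0 = y)
-49*(34 + T(8)) = -49*(34 + 8) = -49*42 = -2058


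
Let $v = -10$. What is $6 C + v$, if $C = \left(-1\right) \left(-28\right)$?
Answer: $158$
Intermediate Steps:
$C = 28$
$6 C + v = 6 \cdot 28 - 10 = 168 - 10 = 158$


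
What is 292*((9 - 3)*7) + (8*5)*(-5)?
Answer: 12064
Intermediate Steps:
292*((9 - 3)*7) + (8*5)*(-5) = 292*(6*7) + 40*(-5) = 292*42 - 200 = 12264 - 200 = 12064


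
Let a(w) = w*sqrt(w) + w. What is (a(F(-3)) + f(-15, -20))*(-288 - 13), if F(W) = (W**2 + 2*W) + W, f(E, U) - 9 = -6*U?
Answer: -38829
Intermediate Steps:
f(E, U) = 9 - 6*U
F(W) = W**2 + 3*W
a(w) = w + w**(3/2) (a(w) = w**(3/2) + w = w + w**(3/2))
(a(F(-3)) + f(-15, -20))*(-288 - 13) = ((-3*(3 - 3) + (-3*(3 - 3))**(3/2)) + (9 - 6*(-20)))*(-288 - 13) = ((-3*0 + (-3*0)**(3/2)) + (9 + 120))*(-301) = ((0 + 0**(3/2)) + 129)*(-301) = ((0 + 0) + 129)*(-301) = (0 + 129)*(-301) = 129*(-301) = -38829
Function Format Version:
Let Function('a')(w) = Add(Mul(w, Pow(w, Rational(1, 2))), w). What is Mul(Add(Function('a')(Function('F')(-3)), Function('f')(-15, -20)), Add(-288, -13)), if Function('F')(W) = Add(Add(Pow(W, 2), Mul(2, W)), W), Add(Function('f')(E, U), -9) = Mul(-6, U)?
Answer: -38829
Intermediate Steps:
Function('f')(E, U) = Add(9, Mul(-6, U))
Function('F')(W) = Add(Pow(W, 2), Mul(3, W))
Function('a')(w) = Add(w, Pow(w, Rational(3, 2))) (Function('a')(w) = Add(Pow(w, Rational(3, 2)), w) = Add(w, Pow(w, Rational(3, 2))))
Mul(Add(Function('a')(Function('F')(-3)), Function('f')(-15, -20)), Add(-288, -13)) = Mul(Add(Add(Mul(-3, Add(3, -3)), Pow(Mul(-3, Add(3, -3)), Rational(3, 2))), Add(9, Mul(-6, -20))), Add(-288, -13)) = Mul(Add(Add(Mul(-3, 0), Pow(Mul(-3, 0), Rational(3, 2))), Add(9, 120)), -301) = Mul(Add(Add(0, Pow(0, Rational(3, 2))), 129), -301) = Mul(Add(Add(0, 0), 129), -301) = Mul(Add(0, 129), -301) = Mul(129, -301) = -38829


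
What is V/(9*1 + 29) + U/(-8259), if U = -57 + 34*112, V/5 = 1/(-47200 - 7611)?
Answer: -7812691613/17201993862 ≈ -0.45417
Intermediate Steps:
V = -5/54811 (V = 5/(-47200 - 7611) = 5/(-54811) = 5*(-1/54811) = -5/54811 ≈ -9.1223e-5)
U = 3751 (U = -57 + 3808 = 3751)
V/(9*1 + 29) + U/(-8259) = -5/(54811*(9*1 + 29)) + 3751/(-8259) = -5/(54811*(9 + 29)) + 3751*(-1/8259) = -5/54811/38 - 3751/8259 = -5/54811*1/38 - 3751/8259 = -5/2082818 - 3751/8259 = -7812691613/17201993862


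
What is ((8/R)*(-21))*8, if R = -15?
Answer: 448/5 ≈ 89.600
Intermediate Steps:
((8/R)*(-21))*8 = ((8/(-15))*(-21))*8 = ((8*(-1/15))*(-21))*8 = -8/15*(-21)*8 = (56/5)*8 = 448/5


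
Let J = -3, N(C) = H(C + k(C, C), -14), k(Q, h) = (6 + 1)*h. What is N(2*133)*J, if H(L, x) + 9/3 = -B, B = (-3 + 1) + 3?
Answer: 12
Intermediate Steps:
k(Q, h) = 7*h
B = 1 (B = -2 + 3 = 1)
H(L, x) = -4 (H(L, x) = -3 - 1*1 = -3 - 1 = -4)
N(C) = -4
N(2*133)*J = -4*(-3) = 12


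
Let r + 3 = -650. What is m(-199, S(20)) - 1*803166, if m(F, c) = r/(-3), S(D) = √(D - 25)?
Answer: -2408845/3 ≈ -8.0295e+5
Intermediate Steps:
r = -653 (r = -3 - 650 = -653)
S(D) = √(-25 + D)
m(F, c) = 653/3 (m(F, c) = -653/(-3) = -653*(-⅓) = 653/3)
m(-199, S(20)) - 1*803166 = 653/3 - 1*803166 = 653/3 - 803166 = -2408845/3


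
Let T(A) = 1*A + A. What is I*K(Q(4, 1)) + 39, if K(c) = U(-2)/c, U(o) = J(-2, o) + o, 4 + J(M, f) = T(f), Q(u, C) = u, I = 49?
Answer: -167/2 ≈ -83.500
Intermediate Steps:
T(A) = 2*A (T(A) = A + A = 2*A)
J(M, f) = -4 + 2*f
U(o) = -4 + 3*o (U(o) = (-4 + 2*o) + o = -4 + 3*o)
K(c) = -10/c (K(c) = (-4 + 3*(-2))/c = (-4 - 6)/c = -10/c)
I*K(Q(4, 1)) + 39 = 49*(-10/4) + 39 = 49*(-10*¼) + 39 = 49*(-5/2) + 39 = -245/2 + 39 = -167/2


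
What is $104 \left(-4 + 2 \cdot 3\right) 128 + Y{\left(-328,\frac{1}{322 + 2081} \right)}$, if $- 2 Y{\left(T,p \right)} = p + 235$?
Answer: $\frac{63695119}{2403} \approx 26507.0$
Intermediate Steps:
$Y{\left(T,p \right)} = - \frac{235}{2} - \frac{p}{2}$ ($Y{\left(T,p \right)} = - \frac{p + 235}{2} = - \frac{235 + p}{2} = - \frac{235}{2} - \frac{p}{2}$)
$104 \left(-4 + 2 \cdot 3\right) 128 + Y{\left(-328,\frac{1}{322 + 2081} \right)} = 104 \left(-4 + 2 \cdot 3\right) 128 - \left(\frac{235}{2} + \frac{1}{2 \left(322 + 2081\right)}\right) = 104 \left(-4 + 6\right) 128 - \left(\frac{235}{2} + \frac{1}{2 \cdot 2403}\right) = 104 \cdot 2 \cdot 128 - \frac{282353}{2403} = 208 \cdot 128 - \frac{282353}{2403} = 26624 - \frac{282353}{2403} = \frac{63695119}{2403}$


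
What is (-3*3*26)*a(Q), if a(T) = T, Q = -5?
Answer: 1170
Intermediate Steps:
(-3*3*26)*a(Q) = (-3*3*26)*(-5) = -9*26*(-5) = -234*(-5) = 1170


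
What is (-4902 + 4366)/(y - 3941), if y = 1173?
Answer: 67/346 ≈ 0.19364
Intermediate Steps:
(-4902 + 4366)/(y - 3941) = (-4902 + 4366)/(1173 - 3941) = -536/(-2768) = -536*(-1/2768) = 67/346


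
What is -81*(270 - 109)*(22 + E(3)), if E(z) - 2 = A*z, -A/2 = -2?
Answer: -469476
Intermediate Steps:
A = 4 (A = -2*(-2) = 4)
E(z) = 2 + 4*z
-81*(270 - 109)*(22 + E(3)) = -81*(270 - 109)*(22 + (2 + 4*3)) = -13041*(22 + (2 + 12)) = -13041*(22 + 14) = -13041*36 = -81*5796 = -469476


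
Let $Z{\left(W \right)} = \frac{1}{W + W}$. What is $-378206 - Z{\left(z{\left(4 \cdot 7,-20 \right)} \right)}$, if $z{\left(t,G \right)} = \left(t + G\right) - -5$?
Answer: $- \frac{9833357}{26} \approx -3.7821 \cdot 10^{5}$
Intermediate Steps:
$z{\left(t,G \right)} = 5 + G + t$ ($z{\left(t,G \right)} = \left(G + t\right) + \left(-6 + 11\right) = \left(G + t\right) + 5 = 5 + G + t$)
$Z{\left(W \right)} = \frac{1}{2 W}$
$-378206 - Z{\left(z{\left(4 \cdot 7,-20 \right)} \right)} = -378206 - \frac{1}{2 \left(5 - 20 + 4 \cdot 7\right)} = -378206 - \frac{1}{2 \left(5 - 20 + 28\right)} = -378206 - \frac{1}{2 \cdot 13} = -378206 - \frac{1}{2} \cdot \frac{1}{13} = -378206 - \frac{1}{26} = - \frac{9833357}{26}$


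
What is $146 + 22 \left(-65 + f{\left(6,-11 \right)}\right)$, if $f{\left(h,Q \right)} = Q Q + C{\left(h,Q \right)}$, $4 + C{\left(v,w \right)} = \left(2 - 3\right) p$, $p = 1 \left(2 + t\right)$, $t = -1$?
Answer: $1268$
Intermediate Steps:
$p = 1$ ($p = 1 \left(2 - 1\right) = 1 \cdot 1 = 1$)
$C{\left(v,w \right)} = -5$ ($C{\left(v,w \right)} = -4 + \left(2 - 3\right) 1 = -4 - 1 = -5$)
$f{\left(h,Q \right)} = -5 + Q^{2}$ ($f{\left(h,Q \right)} = Q Q - 5 = Q^{2} - 5 = -5 + Q^{2}$)
$146 + 22 \left(-65 + f{\left(6,-11 \right)}\right) = 146 + 22 \left(-65 - \left(5 - \left(-11\right)^{2}\right)\right) = 146 + 22 \left(-65 + \left(-5 + 121\right)\right) = 146 + 22 \left(-65 + 116\right) = 146 + 22 \cdot 51 = 146 + 1122 = 1268$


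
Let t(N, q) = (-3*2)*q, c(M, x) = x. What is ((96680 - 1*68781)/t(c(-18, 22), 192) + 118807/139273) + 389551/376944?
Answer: -28136539000687/1259954921088 ≈ -22.331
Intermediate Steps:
t(N, q) = -6*q
((96680 - 1*68781)/t(c(-18, 22), 192) + 118807/139273) + 389551/376944 = ((96680 - 1*68781)/((-6*192)) + 118807/139273) + 389551/376944 = ((96680 - 68781)/(-1152) + 118807*(1/139273)) + 389551*(1/376944) = (27899*(-1/1152) + 118807/139273) + 389551/376944 = (-27899/1152 + 118807/139273) + 389551/376944 = -3748711763/160442496 + 389551/376944 = -28136539000687/1259954921088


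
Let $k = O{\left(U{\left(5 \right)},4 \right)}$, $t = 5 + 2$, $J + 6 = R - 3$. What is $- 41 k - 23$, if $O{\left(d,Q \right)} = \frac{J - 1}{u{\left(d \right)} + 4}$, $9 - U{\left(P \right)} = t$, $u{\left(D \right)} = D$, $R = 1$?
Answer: $\frac{77}{2} \approx 38.5$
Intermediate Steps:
$J = -8$ ($J = -6 + \left(1 - 3\right) = -6 - 2 = -8$)
$t = 7$
$U{\left(P \right)} = 2$ ($U{\left(P \right)} = 9 - 7 = 2$)
$O{\left(d,Q \right)} = - \frac{9}{4 + d}$ ($O{\left(d,Q \right)} = \frac{-8 - 1}{d + 4} = - \frac{9}{4 + d}$)
$k = - \frac{3}{2}$ ($k = - \frac{9}{4 + 2} = - \frac{9}{6} = \left(-9\right) \frac{1}{6} = - \frac{3}{2} \approx -1.5$)
$- 41 k - 23 = \left(-41\right) \left(- \frac{3}{2}\right) - 23 = \frac{123}{2} - 23 = \frac{77}{2}$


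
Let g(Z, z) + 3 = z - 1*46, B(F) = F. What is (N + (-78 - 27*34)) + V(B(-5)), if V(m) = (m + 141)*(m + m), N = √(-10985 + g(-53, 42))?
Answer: -2356 + 4*I*√687 ≈ -2356.0 + 104.84*I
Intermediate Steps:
g(Z, z) = -49 + z (g(Z, z) = -3 + (z - 1*46) = -3 + (z - 46) = -3 + (-46 + z) = -49 + z)
N = 4*I*√687 (N = √(-10985 + (-49 + 42)) = √(-10985 - 7) = √(-10992) = 4*I*√687 ≈ 104.84*I)
V(m) = 2*m*(141 + m) (V(m) = (141 + m)*(2*m) = 2*m*(141 + m))
(N + (-78 - 27*34)) + V(B(-5)) = (4*I*√687 + (-78 - 27*34)) + 2*(-5)*(141 - 5) = (4*I*√687 + (-78 - 918)) + 2*(-5)*136 = (4*I*√687 - 996) - 1360 = (-996 + 4*I*√687) - 1360 = -2356 + 4*I*√687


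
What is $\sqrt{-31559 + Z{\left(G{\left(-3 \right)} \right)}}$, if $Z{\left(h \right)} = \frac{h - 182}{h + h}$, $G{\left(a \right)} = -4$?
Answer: $\frac{i \sqrt{126143}}{2} \approx 177.58 i$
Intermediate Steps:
$Z{\left(h \right)} = \frac{-182 + h}{2 h}$
$\sqrt{-31559 + Z{\left(G{\left(-3 \right)} \right)}} = \sqrt{-31559 + \frac{-182 - 4}{2 \left(-4\right)}} = \sqrt{-31559 + \frac{1}{2} \left(- \frac{1}{4}\right) \left(-186\right)} = \sqrt{-31559 + \frac{93}{4}} = \sqrt{- \frac{126143}{4}} = \frac{i \sqrt{126143}}{2}$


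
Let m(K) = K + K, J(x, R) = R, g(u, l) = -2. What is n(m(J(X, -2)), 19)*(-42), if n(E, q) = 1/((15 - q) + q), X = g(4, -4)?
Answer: -14/5 ≈ -2.8000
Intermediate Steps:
X = -2
m(K) = 2*K
n(E, q) = 1/15
n(m(J(X, -2)), 19)*(-42) = (1/15)*(-42) = -14/5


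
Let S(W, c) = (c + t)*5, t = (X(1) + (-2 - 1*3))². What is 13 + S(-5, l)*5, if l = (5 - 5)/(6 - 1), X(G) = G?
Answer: 413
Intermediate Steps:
l = 0 (l = 0/5 = 0*(⅕) = 0)
t = 16 (t = (1 + (-2 - 1*3))² = (1 + (-2 - 3))² = (1 - 5)² = (-4)² = 16)
S(W, c) = 80 + 5*c (S(W, c) = (c + 16)*5 = (16 + c)*5 = 80 + 5*c)
13 + S(-5, l)*5 = 13 + (80 + 5*0)*5 = 13 + (80 + 0)*5 = 13 + 80*5 = 13 + 400 = 413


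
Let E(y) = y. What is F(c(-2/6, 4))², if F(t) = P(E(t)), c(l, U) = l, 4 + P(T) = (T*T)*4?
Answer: 1024/81 ≈ 12.642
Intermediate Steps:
P(T) = -4 + 4*T² (P(T) = -4 + (T*T)*4 = -4 + T²*4 = -4 + 4*T²)
F(t) = -4 + 4*t²
F(c(-2/6, 4))² = (-4 + 4*(-2/6)²)² = (-4 + 4*(-2*⅙)²)² = (-4 + 4*(-⅓)²)² = (-4 + 4*(⅑))² = (-4 + 4/9)² = (-32/9)² = 1024/81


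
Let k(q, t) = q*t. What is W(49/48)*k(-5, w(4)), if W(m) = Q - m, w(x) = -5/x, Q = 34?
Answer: 39575/192 ≈ 206.12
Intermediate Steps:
W(m) = 34 - m
W(49/48)*k(-5, w(4)) = (34 - 49/48)*(-(-25)/4) = (34 - 1*49/48)*(-5*(-5/4)) = (34 - 49/48)*(25/4) = (1583/48)*(25/4) = 39575/192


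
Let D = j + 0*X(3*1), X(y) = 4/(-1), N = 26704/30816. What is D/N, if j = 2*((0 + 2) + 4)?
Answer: 23112/1669 ≈ 13.848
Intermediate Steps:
N = 1669/1926 (N = 26704*(1/30816) = 1669/1926 ≈ 0.86656)
X(y) = -4 (X(y) = 4*(-1) = -4)
j = 12 (j = 2*(2 + 4) = 2*6 = 12)
D = 12 (D = 12 + 0*(-4) = 12 + 0 = 12)
D/N = 12/(1669/1926) = (1926/1669)*12 = 23112/1669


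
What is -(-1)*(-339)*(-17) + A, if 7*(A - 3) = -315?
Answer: 5721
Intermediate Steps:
A = -42 (A = 3 + (⅐)*(-315) = 3 - 45 = -42)
-(-1)*(-339)*(-17) + A = -(-1)*(-339)*(-17) - 42 = -1*339*(-17) - 42 = -339*(-17) - 42 = 5763 - 42 = 5721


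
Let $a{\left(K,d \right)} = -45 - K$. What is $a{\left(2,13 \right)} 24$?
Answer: $-1128$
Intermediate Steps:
$a{\left(2,13 \right)} 24 = \left(-45 - 2\right) 24 = \left(-47\right) 24 = -1128$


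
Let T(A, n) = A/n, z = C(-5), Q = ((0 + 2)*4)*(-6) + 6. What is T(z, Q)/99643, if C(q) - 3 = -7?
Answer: 2/2092503 ≈ 9.5579e-7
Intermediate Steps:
Q = -42 (Q = (2*4)*(-6) + 6 = 8*(-6) + 6 = -48 + 6 = -42)
C(q) = -4 (C(q) = 3 - 7 = -4)
z = -4
T(z, Q)/99643 = -4/(-42)/99643 = -4*(-1/42)*(1/99643) = (2/21)*(1/99643) = 2/2092503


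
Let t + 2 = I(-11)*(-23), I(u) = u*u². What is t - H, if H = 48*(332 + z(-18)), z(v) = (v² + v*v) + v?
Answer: -15565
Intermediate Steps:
z(v) = v + 2*v² (z(v) = (v² + v²) + v = 2*v² + v = v + 2*v²)
H = 46176 (H = 48*(332 - 18*(1 + 2*(-18))) = 48*(332 - 18*(1 - 36)) = 48*(332 - 18*(-35)) = 48*(332 + 630) = 48*962 = 46176)
I(u) = u³
t = 30611 (t = -2 + (-11)³*(-23) = -2 - 1331*(-23) = -2 + 30613 = 30611)
t - H = 30611 - 1*46176 = 30611 - 46176 = -15565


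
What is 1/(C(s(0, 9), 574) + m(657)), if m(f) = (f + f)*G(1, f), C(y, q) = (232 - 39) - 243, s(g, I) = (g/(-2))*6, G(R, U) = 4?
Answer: 1/5206 ≈ 0.00019209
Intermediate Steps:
s(g, I) = -3*g (s(g, I) = (g*(-½))*6 = -g/2*6 = -3*g)
C(y, q) = -50 (C(y, q) = 193 - 243 = -50)
m(f) = 8*f (m(f) = (f + f)*4 = (2*f)*4 = 8*f)
1/(C(s(0, 9), 574) + m(657)) = 1/(-50 + 8*657) = 1/(-50 + 5256) = 1/5206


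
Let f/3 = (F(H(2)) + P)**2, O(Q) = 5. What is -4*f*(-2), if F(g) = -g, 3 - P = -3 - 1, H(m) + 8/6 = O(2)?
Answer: 800/3 ≈ 266.67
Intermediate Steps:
H(m) = 11/3 (H(m) = -4/3 + 5 = 11/3)
P = 7 (P = 3 - (-3 - 1) = 3 - 1*(-4) = 3 + 4 = 7)
f = 100/3 (f = 3*(-1*11/3 + 7)**2 = 3*(-11/3 + 7)**2 = 3*(10/3)**2 = 3*(100/9) = 100/3 ≈ 33.333)
-4*f*(-2) = -4*100/3*(-2) = -400/3*(-2) = 800/3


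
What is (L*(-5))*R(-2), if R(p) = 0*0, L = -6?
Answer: 0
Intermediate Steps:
R(p) = 0
(L*(-5))*R(-2) = -6*(-5)*0 = 30*0 = 0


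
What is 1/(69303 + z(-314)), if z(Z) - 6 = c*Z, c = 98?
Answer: 1/38537 ≈ 2.5949e-5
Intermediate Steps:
z(Z) = 6 + 98*Z
1/(69303 + z(-314)) = 1/(69303 + (6 + 98*(-314))) = 1/(69303 + (6 - 30772)) = 1/(69303 - 30766) = 1/38537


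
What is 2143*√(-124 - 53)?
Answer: 2143*I*√177 ≈ 28511.0*I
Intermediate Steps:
2143*√(-124 - 53) = 2143*√(-177) = 2143*(I*√177) = 2143*I*√177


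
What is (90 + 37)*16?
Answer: 2032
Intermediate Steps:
(90 + 37)*16 = 127*16 = 2032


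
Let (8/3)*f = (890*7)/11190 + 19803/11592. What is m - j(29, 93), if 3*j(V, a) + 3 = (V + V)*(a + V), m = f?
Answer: -168785825/71616 ≈ -2356.8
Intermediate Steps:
f = 20277/23872 (f = 3*((890*7)/11190 + 19803/11592)/8 = 3*(6230*(1/11190) + 19803*(1/11592))/8 = 3*(623/1119 + 41/24)/8 = (3/8)*(6759/2984) = 20277/23872 ≈ 0.84941)
m = 20277/23872 ≈ 0.84941
j(V, a) = -1 + 2*V*(V + a)/3 (j(V, a) = -1 + ((V + V)*(a + V))/3 = -1 + ((2*V)*(V + a))/3 = -1 + (2*V*(V + a))/3 = -1 + 2*V*(V + a)/3)
m - j(29, 93) = 20277/23872 - (-1 + (⅔)*29² + (⅔)*29*93) = 20277/23872 - (-1 + (⅔)*841 + 1798) = 20277/23872 - (-1 + 1682/3 + 1798) = 20277/23872 - 1*7073/3 = 20277/23872 - 7073/3 = -168785825/71616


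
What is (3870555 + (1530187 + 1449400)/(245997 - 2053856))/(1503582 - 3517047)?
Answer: -6997414712158/3640060821435 ≈ -1.9223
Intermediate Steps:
(3870555 + (1530187 + 1449400)/(245997 - 2053856))/(1503582 - 3517047) = (3870555 + 2979587/(-1807859))/(-2013465) = (3870555 + 2979587*(-1/1807859))*(-1/2013465) = (3870555 - 2979587/1807859)*(-1/2013465) = (6997414712158/1807859)*(-1/2013465) = -6997414712158/3640060821435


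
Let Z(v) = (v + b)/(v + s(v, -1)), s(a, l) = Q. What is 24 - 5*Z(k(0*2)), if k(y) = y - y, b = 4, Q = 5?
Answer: 20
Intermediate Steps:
s(a, l) = 5
k(y) = 0
Z(v) = (4 + v)/(5 + v) (Z(v) = (v + 4)/(v + 5) = (4 + v)/(5 + v))
24 - 5*Z(k(0*2)) = 24 - 5*(4 + 0)/(5 + 0) = 24 - 5*4/5 = 24 - 4 = 20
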